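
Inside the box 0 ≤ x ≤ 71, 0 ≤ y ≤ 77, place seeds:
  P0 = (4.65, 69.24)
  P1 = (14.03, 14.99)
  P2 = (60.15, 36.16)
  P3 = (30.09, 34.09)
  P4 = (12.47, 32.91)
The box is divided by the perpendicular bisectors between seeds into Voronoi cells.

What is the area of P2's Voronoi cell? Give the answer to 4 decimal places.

Area of P2's cell: 1992.2798

1. box [0,71]×[0,77]: [(0, 0) (71, 0) (71, 77) (0, 77)]
2. ⊥bis P2·P0 via (32.4,52.7): [(0.9889, 0) (71, 0) (71, 77) (46.8837, 77)]  |A|=3623.9058
3. ⊥bis P2·P1 via (37.09,25.575): [(28.0156, 45.3441) (48.8294, 0) (71, 0) (71, 77) (46.8837, 77)]  |A|=2539.2635
4. ⊥bis P2·P3 via (45.12,35.125): [(42.7177, 70.0105) (47.311, 3.308) (48.8294, 0) (71, 0) (71, 77) (46.8837, 77)]  |A|=1992.2798
5. ⊥bis P2·P4 via (36.31,34.535): [(42.7177, 70.0105) (47.311, 3.308) (48.8294, 0) (71, 0) (71, 77) (46.8837, 77)]  |A|=1992.2798
6. canonical 6-gon: [(42.7177, 70.0105) (47.311, 3.308) (48.8294, 0) (71, 0) (71, 77) (46.8837, 77)]
7. shoelace: 1992.2798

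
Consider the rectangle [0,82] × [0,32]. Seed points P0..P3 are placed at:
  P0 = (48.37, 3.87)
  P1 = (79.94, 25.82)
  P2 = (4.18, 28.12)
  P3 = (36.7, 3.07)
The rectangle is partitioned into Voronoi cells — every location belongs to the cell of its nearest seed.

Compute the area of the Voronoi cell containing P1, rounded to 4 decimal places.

Area of P1's cell: 596.7376

1. box [0,82]×[0,32]: [(0, 0) (82, 0) (82, 32) (0, 32)]
2. ⊥bis P1·P0 via (64.155,14.845): [(74.4764, 0) (82, 0) (82, 32) (52.2275, 32)]  |A|=596.7376
3. ⊥bis P1·P2 via (42.06,26.97): [(74.4764, 0) (82, 0) (82, 32) (52.2275, 32)]  |A|=596.7376
4. ⊥bis P1·P3 via (58.32,14.445): [(74.4764, 0) (82, 0) (82, 32) (52.2275, 32)]  |A|=596.7376
5. canonical 4-gon: [(74.4764, 0) (82, 0) (82, 32) (52.2275, 32)]
6. shoelace: 596.7376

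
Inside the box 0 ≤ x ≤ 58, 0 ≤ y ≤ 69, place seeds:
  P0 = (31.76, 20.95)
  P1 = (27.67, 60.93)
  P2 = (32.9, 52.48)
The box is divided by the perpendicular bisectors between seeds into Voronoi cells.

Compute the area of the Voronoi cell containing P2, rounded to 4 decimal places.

Area of P2's cell: 1087.2363

1. box [0,58]×[0,69]: [(0, 0) (58, 0) (58, 69) (0, 69)]
2. ⊥bis P2·P0 via (32.33,36.715): [(0, 37.8839) (58, 35.7869) (58, 69) (0, 69)]  |A|=1865.5468
3. ⊥bis P2·P1 via (30.285,56.705): [(0, 37.9606) (0, 37.8839) (58, 35.7869) (58, 69) (50.1498, 69)]  |A|=1087.2363
4. canonical 5-gon: [(0, 37.9606) (0, 37.8839) (58, 35.7869) (58, 69) (50.1498, 69)]
5. shoelace: 1087.2363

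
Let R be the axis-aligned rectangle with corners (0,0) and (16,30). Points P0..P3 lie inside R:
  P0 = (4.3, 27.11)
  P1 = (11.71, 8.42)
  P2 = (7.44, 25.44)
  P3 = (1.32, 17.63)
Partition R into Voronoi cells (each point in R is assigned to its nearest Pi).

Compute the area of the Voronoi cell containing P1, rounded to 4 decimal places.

1. box [0,16]×[0,30]: [(0, 0) (16, 0) (16, 30) (0, 30)]
2. ⊥bis P1·P0 via (8.005,17.765): [(0, 14.5913) (0, 0) (16, 0) (16, 20.9348)]  |A|=284.2083
3. ⊥bis P1·P2 via (9.575,16.93): [(0, 14.5278) (0, 0) (16, 0) (16, 18.5419)]  |A|=264.5578
4. ⊥bis P1·P3 via (6.515,13.025): [(10.0913, 17.0595) (0, 5.6753) (0, 0) (16, 0) (16, 18.5419)]  |A|=219.8909
5. canonical 5-gon: [(10.0913, 17.0595) (0, 5.6753) (0, 0) (16, 0) (16, 18.5419)]
6. shoelace: 219.8909

Area of P1's cell: 219.8909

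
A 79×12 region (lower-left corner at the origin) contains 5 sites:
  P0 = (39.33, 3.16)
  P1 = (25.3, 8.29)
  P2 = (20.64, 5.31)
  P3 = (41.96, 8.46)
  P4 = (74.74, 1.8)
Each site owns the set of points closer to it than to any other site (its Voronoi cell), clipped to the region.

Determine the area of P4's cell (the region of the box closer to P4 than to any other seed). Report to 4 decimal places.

1. box [0,79]×[0,12]: [(0, 0) (79, 0) (79, 12) (0, 12)]
2. ⊥bis P4·P0 via (57.035,2.48): [(56.9398, 0) (79, 0) (79, 12) (57.4006, 12)]  |A|=261.9577
3. ⊥bis P4·P1 via (50.02,5.045): [(56.9398, 0) (79, 0) (79, 12) (57.4006, 12)]  |A|=261.9577
4. ⊥bis P4·P2 via (47.69,3.555): [(56.9398, 0) (79, 0) (79, 12) (57.4006, 12)]  |A|=261.9577
5. ⊥bis P4·P3 via (58.35,5.13): [(57.3077, 0) (79, 0) (79, 12) (59.7458, 12)]  |A|=245.6789
6. canonical 4-gon: [(57.3077, 0) (79, 0) (79, 12) (59.7458, 12)]
7. shoelace: 245.6789

Area of P4's cell: 245.6789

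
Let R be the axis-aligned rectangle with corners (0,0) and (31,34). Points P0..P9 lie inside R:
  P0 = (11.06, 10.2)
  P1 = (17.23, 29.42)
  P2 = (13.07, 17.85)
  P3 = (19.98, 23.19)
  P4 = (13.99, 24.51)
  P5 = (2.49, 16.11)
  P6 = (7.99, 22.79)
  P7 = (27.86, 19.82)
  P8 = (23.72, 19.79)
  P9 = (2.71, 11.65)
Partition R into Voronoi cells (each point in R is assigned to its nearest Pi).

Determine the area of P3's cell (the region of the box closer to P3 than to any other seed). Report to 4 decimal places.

Area of P3's cell: 59.0606

1. box [0,31]×[0,34]: [(0, 0) (31, 0) (31, 34) (0, 34)]
2. ⊥bis P3·P0 via (15.52,16.695): [(0, 27.3523) (31, 6.0652) (31, 34) (0, 34)]  |A|=536.0293
3. ⊥bis P3·P1 via (18.605,26.305): [(8.2083, 21.7158) (31, 6.0652) (31, 31.7763)]  |A|=292.9998
4. ⊥bis P3·P2 via (16.525,20.52): [(13.7206, 24.149) (23.9594, 10.8998) (31, 6.0652) (31, 31.7763)]  |A|=244.0272
5. ⊥bis P3·P4 via (16.985,23.85): [(17.4097, 25.7774) (16.3119, 20.7957) (23.9594, 10.8998) (31, 6.0652) (31, 31.7763)]  |A|=235.7319
6. ⊥bis P3·P5 via (11.235,19.65): [(17.4097, 25.7774) (16.3119, 20.7957) (23.9594, 10.8998) (31, 6.0652) (31, 31.7763)]  |A|=235.7319
7. ⊥bis P3·P6 via (13.985,22.99): [(17.4097, 25.7774) (16.3119, 20.7957) (23.9594, 10.8998) (31, 6.0652) (31, 31.7763)]  |A|=235.7319
8. ⊥bis P3·P7 via (23.92,21.505): [(27.6873, 30.3141) (17.4097, 25.7774) (16.3119, 20.7957) (21.0143, 14.7108)]  |A|=80.0986
9. ⊥bis P3·P8 via (21.85,21.49): [(25.7467, 25.7764) (27.6873, 30.3141) (17.4097, 25.7774) (16.3119, 20.7957) (18.5666, 17.8782)]  |A|=59.0606
10. ⊥bis P3·P9 via (11.345,17.42): [(25.7467, 25.7764) (27.6873, 30.3141) (17.4097, 25.7774) (16.3119, 20.7957) (18.5666, 17.8782)]  |A|=59.0606
11. canonical 5-gon: [(25.7467, 25.7764) (27.6873, 30.3141) (17.4097, 25.7774) (16.3119, 20.7957) (18.5666, 17.8782)]
12. shoelace: 59.0606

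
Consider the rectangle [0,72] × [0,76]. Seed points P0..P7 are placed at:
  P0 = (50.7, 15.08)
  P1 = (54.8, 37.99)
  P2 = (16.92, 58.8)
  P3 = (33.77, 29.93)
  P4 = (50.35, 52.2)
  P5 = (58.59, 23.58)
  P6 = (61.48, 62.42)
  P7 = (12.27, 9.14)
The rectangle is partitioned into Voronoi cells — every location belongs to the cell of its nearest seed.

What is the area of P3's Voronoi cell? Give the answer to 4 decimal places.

1. box [0,72]×[0,76]: [(0, 0) (72, 0) (72, 76) (0, 76)]
2. ⊥bis P3·P0 via (42.235,22.505): [(0, 0) (22.4949, 0) (72, 56.4391) (72, 76) (0, 76)]  |A|=4074.9893
3. ⊥bis P3·P1 via (44.285,33.96): [(0, 0) (22.4949, 0) (46.7169, 27.6147) (28.1727, 76) (0, 76)]  |A|=2767.4098
4. ⊥bis P3·P2 via (25.345,44.365): [(0, 29.5724) (0, 0) (22.4949, 0) (46.7169, 27.6147) (37.5639, 51.4966)]  |A|=1550.2449
5. ⊥bis P3·P4 via (42.06,41.065): [(32.23, 48.3834) (0, 29.5724) (0, 0) (22.4949, 0) (46.7169, 27.6147) (41.3631, 41.5839)]  |A|=1517.8946
6. ⊥bis P3·P5 via (46.18,26.755): [(32.23, 48.3834) (0, 29.5724) (0, 0) (22.4949, 0) (46.2694, 27.1045) (46.5268, 28.1107) (41.3631, 41.5839)]  |A|=1517.7351
7. ⊥bis P3·P6 via (47.625,46.175): [(32.23, 48.3834) (0, 29.5724) (0, 0) (22.4949, 0) (46.2694, 27.1045) (46.5268, 28.1107) (41.3631, 41.5839)]  |A|=1517.7351
8. ⊥bis P3·P7 via (23.02,19.535): [(32.23, 48.3834) (8.5108, 34.5397) (31.7295, 10.528) (46.2694, 27.1045) (46.5268, 28.1107) (41.3631, 41.5839)]  |A|=770.316
9. canonical 6-gon: [(32.23, 48.3834) (8.5108, 34.5397) (31.7295, 10.528) (46.2694, 27.1045) (46.5268, 28.1107) (41.3631, 41.5839)]
10. shoelace: 770.316

Area of P3's cell: 770.3160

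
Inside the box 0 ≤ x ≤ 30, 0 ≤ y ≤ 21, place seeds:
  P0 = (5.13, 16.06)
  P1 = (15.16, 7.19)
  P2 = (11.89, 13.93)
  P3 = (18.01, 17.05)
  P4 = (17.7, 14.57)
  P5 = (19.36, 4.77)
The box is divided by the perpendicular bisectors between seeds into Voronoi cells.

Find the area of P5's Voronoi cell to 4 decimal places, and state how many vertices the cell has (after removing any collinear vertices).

Area of P5's cell: 140.6491 (4 vertices)

1. box [0,30]×[0,21]: [(0, 0) (30, 0) (30, 21) (0, 21)]
2. ⊥bis P5·P0 via (12.245,10.415): [(3.9818, 0) (30, 0) (30, 21) (20.6431, 21)]  |A|=371.4388
3. ⊥bis P5·P1 via (17.26,5.98): [(13.8144, 0) (30, 0) (30, 21) (25.9144, 21)]  |A|=212.848
4. ⊥bis P5·P2 via (15.625,9.35): [(22.3721, 14.8523) (13.8144, 0) (30, 0) (30, 21) (29.9107, 21)]  |A|=200.564
5. ⊥bis P5·P3 via (18.685,10.91): [(20.1964, 11.0762) (13.8144, 0) (30, 0) (30, 12.1539)]  |A|=149.2135
6. ⊥bis P5·P4 via (18.53,9.67): [(19.4787, 9.8307) (13.8144, 0) (30, 0) (30, 11.6129)]  |A|=140.6491
7. canonical 4-gon: [(19.4787, 9.8307) (13.8144, 0) (30, 0) (30, 11.6129)]
8. shoelace: 140.6491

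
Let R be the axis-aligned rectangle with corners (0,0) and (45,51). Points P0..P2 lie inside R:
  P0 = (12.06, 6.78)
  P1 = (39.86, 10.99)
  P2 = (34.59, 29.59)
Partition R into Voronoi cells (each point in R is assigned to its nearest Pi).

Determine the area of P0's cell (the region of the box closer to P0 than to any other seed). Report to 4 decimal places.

Area of P0's cell: 739.3260

1. box [0,45]×[0,51]: [(0, 0) (45, 0) (45, 51) (0, 51)]
2. ⊥bis P0·P1 via (25.96,8.885): [(0, 0) (27.3055, 0) (19.5822, 51) (0, 51)]  |A|=1195.636
3. ⊥bis P0·P2 via (23.325,18.185): [(0, 41.2237) (0, 0) (27.3055, 0) (24.7674, 16.7603)]  |A|=739.326
4. canonical 4-gon: [(0, 41.2237) (0, 0) (27.3055, 0) (24.7674, 16.7603)]
5. shoelace: 739.326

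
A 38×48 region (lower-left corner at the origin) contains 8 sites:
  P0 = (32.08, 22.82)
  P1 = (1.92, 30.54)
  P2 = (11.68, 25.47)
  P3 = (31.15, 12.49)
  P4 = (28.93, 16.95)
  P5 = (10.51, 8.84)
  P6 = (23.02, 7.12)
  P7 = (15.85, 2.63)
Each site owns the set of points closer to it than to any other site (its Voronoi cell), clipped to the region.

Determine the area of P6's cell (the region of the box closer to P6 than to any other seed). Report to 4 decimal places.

Area of P6's cell: 147.8149

1. box [0,38]×[0,48]: [(0, 0) (38, 0) (38, 48) (0, 48)]
2. ⊥bis P6·P0 via (27.55,14.97): [(0, 30.8683) (0, 0) (38, 0) (38, 8.9396)]  |A|=756.3501
3. ⊥bis P6·P1 via (12.47,18.83): [(15.7462, 21.7816) (0, 7.5953) (0, 0) (38, 0) (38, 8.9396)]  |A|=573.1198
4. ⊥bis P6·P2 via (17.35,16.295): [(21.1667, 18.6536) (0, 5.573) (0, 0) (38, 0) (38, 8.9396)]  |A|=488.6416
5. ⊥bis P6·P3 via (27.085,9.805): [(21.2857, 18.5849) (21.1667, 18.6536) (0, 5.573) (0, 0) (33.5614, 0)]  |A|=372.686
6. ⊥bis P6·P4 via (25.975,12.035): [(25.373, 12.397) (18.1091, 16.7641) (0, 5.573) (0, 0) (33.5614, 0)]  |A|=358.9191
7. ⊥bis P6·P5 via (16.765,7.98): [(25.373, 12.397) (18.1091, 16.7641) (17.9601, 16.672) (15.6678, 0) (33.5614, 0)]  |A|=178.2665
8. ⊥bis P6·P7 via (19.435,4.875): [(25.373, 12.397) (18.1091, 16.7641) (17.9601, 16.672) (16.8956, 8.9301) (22.4878, 0) (33.5614, 0)]  |A|=147.8149
9. canonical 6-gon: [(25.373, 12.397) (18.1091, 16.7641) (17.9601, 16.672) (16.8956, 8.9301) (22.4878, 0) (33.5614, 0)]
10. shoelace: 147.8149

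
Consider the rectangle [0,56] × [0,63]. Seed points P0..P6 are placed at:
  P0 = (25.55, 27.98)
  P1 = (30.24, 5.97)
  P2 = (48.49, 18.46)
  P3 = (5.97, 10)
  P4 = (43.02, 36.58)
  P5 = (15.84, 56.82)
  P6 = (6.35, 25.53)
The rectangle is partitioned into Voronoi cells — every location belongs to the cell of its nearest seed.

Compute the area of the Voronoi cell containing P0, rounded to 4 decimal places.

1. box [0,56]×[0,63]: [(0, 0) (56, 0) (56, 63) (0, 63)]
2. ⊥bis P0·P1 via (27.895,16.975): [(0, 11.031) (56, 22.9638) (56, 63) (0, 63)]  |A|=2576.1471
3. ⊥bis P0·P2 via (37.02,23.22): [(0, 11.031) (35.0621, 18.5022) (53.5285, 63) (0, 63)]  |A|=2102.0228
4. ⊥bis P0·P3 via (15.76,18.99): [(0, 36.1524) (19.2934, 15.1421) (35.0621, 18.5022) (53.5285, 63) (0, 63)]  |A|=1859.6833
5. ⊥bis P0·P4 via (34.285,32.28): [(0, 36.1524) (19.2934, 15.1421) (35.0621, 18.5022) (37.809, 25.1213) (19.1624, 63) (0, 63)]  |A|=1208.811
6. ⊥bis P0·P5 via (20.695,42.4): [(0.5051, 35.6024) (19.2934, 15.1421) (35.0621, 18.5022) (37.809, 25.1213) (28.0793, 44.8862)]  |A|=648.3998
7. ⊥bis P0·P6 via (15.95,26.755): [(14.2313, 40.2238) (17.1314, 17.4965) (19.2934, 15.1421) (35.0621, 18.5022) (37.809, 25.1213) (28.0793, 44.8862)]  |A|=485.7193
8. canonical 6-gon: [(14.2313, 40.2238) (17.1314, 17.4965) (19.2934, 15.1421) (35.0621, 18.5022) (37.809, 25.1213) (28.0793, 44.8862)]
9. shoelace: 485.7193

Area of P0's cell: 485.7193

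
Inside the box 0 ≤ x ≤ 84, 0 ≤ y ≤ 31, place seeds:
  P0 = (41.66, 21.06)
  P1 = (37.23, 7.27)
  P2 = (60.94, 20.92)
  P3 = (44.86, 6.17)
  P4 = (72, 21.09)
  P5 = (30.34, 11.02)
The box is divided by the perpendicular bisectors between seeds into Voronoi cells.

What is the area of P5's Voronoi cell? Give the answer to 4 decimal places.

Area of P5's cell: 970.5763

1. box [0,84]×[0,31]: [(0, 0) (84, 0) (84, 31) (0, 31)]
2. ⊥bis P5·P0 via (36,16.04): [(0, 0) (50.2263, 0) (22.7316, 31) (0, 31)]  |A|=1130.8471
3. ⊥bis P5·P1 via (33.785,9.145): [(0, 0) (28.8077, 0) (36.9529, 14.9656) (22.7316, 31) (0, 31)]  |A|=970.5763
4. ⊥bis P5·P2 via (45.64,15.97): [(0, 0) (28.8077, 0) (36.9529, 14.9656) (22.7316, 31) (0, 31)]  |A|=970.5763
5. ⊥bis P5·P3 via (37.6,8.595): [(0, 0) (28.8077, 0) (36.9529, 14.9656) (22.7316, 31) (0, 31)]  |A|=970.5763
6. ⊥bis P5·P4 via (51.17,16.055): [(0, 0) (28.8077, 0) (36.9529, 14.9656) (22.7316, 31) (0, 31)]  |A|=970.5763
7. canonical 5-gon: [(0, 0) (28.8077, 0) (36.9529, 14.9656) (22.7316, 31) (0, 31)]
8. shoelace: 970.5763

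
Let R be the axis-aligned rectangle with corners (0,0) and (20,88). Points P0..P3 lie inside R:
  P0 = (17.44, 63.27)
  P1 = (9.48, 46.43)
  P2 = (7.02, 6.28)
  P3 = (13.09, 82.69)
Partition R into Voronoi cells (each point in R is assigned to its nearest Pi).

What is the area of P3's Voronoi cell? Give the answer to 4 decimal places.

Area of P3's cell: 323.9868

1. box [0,20]×[0,88]: [(0, 0) (20, 0) (20, 88) (0, 88)]
2. ⊥bis P3·P0 via (15.265,72.98): [(0, 69.5607) (20, 74.0406) (20, 88) (0, 88)]  |A|=323.9868
3. ⊥bis P3·P1 via (11.285,64.56): [(0, 69.5607) (20, 74.0406) (20, 88) (0, 88)]  |A|=323.9868
4. ⊥bis P3·P2 via (10.055,44.485): [(0, 69.5607) (20, 74.0406) (20, 88) (0, 88)]  |A|=323.9868
5. canonical 4-gon: [(0, 69.5607) (20, 74.0406) (20, 88) (0, 88)]
6. shoelace: 323.9868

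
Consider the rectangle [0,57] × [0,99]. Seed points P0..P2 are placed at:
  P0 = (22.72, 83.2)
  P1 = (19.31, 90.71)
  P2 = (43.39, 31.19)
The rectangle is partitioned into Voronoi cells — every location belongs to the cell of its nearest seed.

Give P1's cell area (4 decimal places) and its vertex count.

Area of P1's cell: 513.1497 (3 vertices)

1. box [0,57]×[0,99]: [(0, 0) (57, 0) (57, 99) (0, 99)]
2. ⊥bis P1·P0 via (21.015,86.955): [(0, 77.4129) (47.5423, 99) (0, 99)]  |A|=513.1497
3. ⊥bis P1·P2 via (31.35,60.95): [(0, 77.4129) (47.5423, 99) (0, 99)]  |A|=513.1497
4. canonical 3-gon: [(0, 77.4129) (47.5423, 99) (0, 99)]
5. shoelace: 513.1497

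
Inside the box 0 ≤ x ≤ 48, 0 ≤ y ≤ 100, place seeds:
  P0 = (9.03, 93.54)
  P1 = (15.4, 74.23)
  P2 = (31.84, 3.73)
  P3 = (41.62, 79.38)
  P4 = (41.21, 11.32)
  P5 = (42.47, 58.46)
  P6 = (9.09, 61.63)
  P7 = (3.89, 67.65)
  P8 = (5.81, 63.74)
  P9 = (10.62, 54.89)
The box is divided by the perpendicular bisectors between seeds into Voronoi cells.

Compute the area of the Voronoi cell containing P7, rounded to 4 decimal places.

Area of P7's cell: 122.5920

1. box [0,48]×[0,100]: [(0, 0) (48, 0) (48, 100) (0, 100)]
2. ⊥bis P7·P0 via (6.46,80.595): [(0, 81.8775) (0, 0) (48, 0) (48, 72.348)]  |A|=3701.4117
3. ⊥bis P7·P1 via (9.645,70.94): [(3.8266, 81.1178) (0, 81.8775) (0, 0) (48, 0) (48, 3.8479)]  |A|=2188.4703
4. ⊥bis P7·P2 via (17.865,35.69): [(27.4105, 39.8639) (3.8266, 81.1178) (0, 81.8775) (0, 27.8783)]  |A|=810.0452
5. ⊥bis P7·P3 via (22.755,73.515): [(27.4105, 39.8639) (3.8266, 81.1178) (0, 81.8775) (0, 27.8783)]  |A|=810.0452
6. ⊥bis P7·P4 via (22.55,39.485): [(14.7971, 34.3485) (26.2324, 41.9247) (3.8266, 81.1178) (0, 81.8775) (0, 27.8783)]  |A|=793.7998
7. ⊥bis P7·P5 via (23.18,63.055): [(14.7971, 34.3485) (16.6314, 35.5638) (20.5248, 51.9085) (3.8266, 81.1178) (0, 81.8775) (0, 27.8783)]  |A|=727.7199
8. ⊥bis P7·P6 via (6.49,64.64): [(11.013, 68.547) (3.8266, 81.1178) (0, 81.8775) (0, 59.034)]  |A|=147.1102
9. ⊥bis P7·P8 via (4.85,65.695): [(10.9352, 68.6831) (3.8266, 81.1178) (0, 81.8775) (0, 63.3134)]  |A|=122.592
10. ⊥bis P7·P9 via (7.255,61.27): [(10.9352, 68.6831) (3.8266, 81.1178) (0, 81.8775) (0, 63.3134)]  |A|=122.592
11. canonical 4-gon: [(10.9352, 68.6831) (3.8266, 81.1178) (0, 81.8775) (0, 63.3134)]
12. shoelace: 122.592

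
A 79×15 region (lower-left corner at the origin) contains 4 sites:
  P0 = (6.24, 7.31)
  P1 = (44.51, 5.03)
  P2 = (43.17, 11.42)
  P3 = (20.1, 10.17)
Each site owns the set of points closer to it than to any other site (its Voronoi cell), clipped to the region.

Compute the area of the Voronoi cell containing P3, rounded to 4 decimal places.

Area of P3's cell: 271.4789

1. box [0,79]×[0,15]: [(0, 0) (79, 0) (79, 15) (0, 15)]
2. ⊥bis P3·P0 via (13.17,8.74): [(14.9735, 0) (79, 0) (79, 15) (11.8783, 15)]  |A|=983.6119
3. ⊥bis P3·P1 via (32.305,7.6): [(14.9735, 0) (30.7047, 0) (33.8632, 15) (11.8783, 15)]  |A|=282.8711
4. ⊥bis P3·P2 via (31.635,10.795): [(14.9735, 0) (30.7047, 0) (31.9098, 5.7232) (31.4072, 15) (11.8783, 15)]  |A|=271.4789
5. canonical 5-gon: [(14.9735, 0) (30.7047, 0) (31.9098, 5.7232) (31.4072, 15) (11.8783, 15)]
6. shoelace: 271.4789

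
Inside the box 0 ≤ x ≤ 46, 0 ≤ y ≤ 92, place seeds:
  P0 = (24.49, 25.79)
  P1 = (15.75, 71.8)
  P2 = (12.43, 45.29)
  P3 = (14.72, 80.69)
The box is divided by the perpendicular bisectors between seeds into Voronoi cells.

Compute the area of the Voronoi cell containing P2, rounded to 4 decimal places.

Area of P2's cell: 877.7414

1. box [0,46]×[0,92]: [(0, 0) (46, 0) (46, 92) (0, 92)]
2. ⊥bis P2·P0 via (18.46,35.54): [(0, 24.1232) (46, 52.5724) (46, 92) (0, 92)]  |A|=2468.0005
3. ⊥bis P2·P1 via (14.09,58.545): [(0, 60.3096) (0, 24.1232) (46, 52.5724) (46, 54.5487)]  |A|=877.7414
4. ⊥bis P2·P3 via (13.575,62.99): [(0, 60.3096) (0, 24.1232) (46, 52.5724) (46, 54.5487)]  |A|=877.7414
5. canonical 4-gon: [(0, 60.3096) (0, 24.1232) (46, 52.5724) (46, 54.5487)]
6. shoelace: 877.7414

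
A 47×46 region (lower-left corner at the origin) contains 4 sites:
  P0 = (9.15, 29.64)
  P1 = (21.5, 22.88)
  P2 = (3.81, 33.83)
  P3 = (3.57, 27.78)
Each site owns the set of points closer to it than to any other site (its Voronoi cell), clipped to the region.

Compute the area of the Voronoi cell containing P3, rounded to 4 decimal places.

Area of P3's cell: 245.0197

1. box [0,47]×[0,46]: [(0, 0) (47, 0) (47, 46) (0, 46)]
2. ⊥bis P3·P0 via (6.36,28.71): [(0, 0) (15.93, 0) (0.5967, 46) (0, 46)]  |A|=380.1133
3. ⊥bis P3·P1 via (12.535,25.33): [(0, 0) (5.6127, 0) (10.2607, 17.0079) (0.5967, 46) (0, 46)]  |A|=292.3754
4. ⊥bis P3·P2 via (3.69,30.805): [(0, 30.9514) (0, 0) (5.6127, 0) (10.2607, 17.0079) (5.6881, 30.7257)]  |A|=245.0197
5. canonical 5-gon: [(0, 30.9514) (0, 0) (5.6127, 0) (10.2607, 17.0079) (5.6881, 30.7257)]
6. shoelace: 245.0197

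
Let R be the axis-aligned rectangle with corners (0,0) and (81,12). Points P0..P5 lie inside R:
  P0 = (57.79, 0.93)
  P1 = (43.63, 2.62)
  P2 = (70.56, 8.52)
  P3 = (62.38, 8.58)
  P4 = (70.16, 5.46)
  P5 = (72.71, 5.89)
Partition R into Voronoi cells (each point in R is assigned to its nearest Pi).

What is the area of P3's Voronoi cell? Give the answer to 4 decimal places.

Area of P3's cell: 91.9927

1. box [0,81]×[0,12]: [(0, 0) (81, 0) (81, 12) (0, 12)]
2. ⊥bis P3·P0 via (60.085,4.755): [(68.01, 0) (81, 0) (81, 12) (48.01, 12)]  |A|=275.88
3. ⊥bis P3·P1 via (53.005,5.6): [(51.6684, 9.805) (68.01, 0) (81, 0) (81, 12) (50.9707, 12)]  |A|=272.6306
4. ⊥bis P3·P2 via (66.47,8.55): [(51.6684, 9.805) (66.4143, 0.9574) (66.4953, 12) (50.9707, 12)]  |A|=98.8134
5. ⊥bis P3·P4 via (66.27,7.02): [(51.6684, 9.805) (64.3383, 2.203) (66.4623, 7.4995) (66.4953, 12) (50.9707, 12)]  |A|=91.9927
6. ⊥bis P3·P5 via (67.545,7.235): [(51.6684, 9.805) (64.3383, 2.203) (66.4623, 7.4995) (66.4953, 12) (50.9707, 12)]  |A|=91.9927
7. canonical 5-gon: [(51.6684, 9.805) (64.3383, 2.203) (66.4623, 7.4995) (66.4953, 12) (50.9707, 12)]
8. shoelace: 91.9927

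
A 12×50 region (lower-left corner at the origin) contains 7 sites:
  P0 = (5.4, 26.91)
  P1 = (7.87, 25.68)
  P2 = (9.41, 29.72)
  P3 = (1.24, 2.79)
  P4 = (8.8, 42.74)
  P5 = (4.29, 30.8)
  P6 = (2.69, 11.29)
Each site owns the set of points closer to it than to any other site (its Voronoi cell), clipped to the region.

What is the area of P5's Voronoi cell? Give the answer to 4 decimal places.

Area of P5's cell: 68.9828

1. box [0,12]×[0,50]: [(0, 0) (12, 0) (12, 50) (0, 50)]
2. ⊥bis P5·P0 via (4.845,28.855): [(0, 27.4725) (12, 30.8967) (12, 50) (0, 50)]  |A|=249.7851
3. ⊥bis P5·P1 via (6.08,28.24): [(0, 27.4725) (8.4174, 29.8744) (12, 32.3794) (12, 50) (0, 50)]  |A|=247.1291
4. ⊥bis P5·P2 via (6.85,30.26): [(0, 27.4725) (6.6631, 29.3738) (11.0139, 50) (0, 50)]  |A|=188.6387
5. ⊥bis P5·P3 via (2.765,16.795): [(0, 27.4725) (6.6631, 29.3738) (11.0139, 50) (0, 50)]  |A|=188.6387
6. ⊥bis P5·P4 via (6.545,36.77): [(0, 39.2422) (0, 27.4725) (6.6631, 29.3738) (8.0994, 36.1829)]  |A|=68.9828
7. ⊥bis P5·P6 via (3.49,21.045): [(0, 39.2422) (0, 27.4725) (6.6631, 29.3738) (8.0994, 36.1829)]  |A|=68.9828
8. canonical 4-gon: [(0, 39.2422) (0, 27.4725) (6.6631, 29.3738) (8.0994, 36.1829)]
9. shoelace: 68.9828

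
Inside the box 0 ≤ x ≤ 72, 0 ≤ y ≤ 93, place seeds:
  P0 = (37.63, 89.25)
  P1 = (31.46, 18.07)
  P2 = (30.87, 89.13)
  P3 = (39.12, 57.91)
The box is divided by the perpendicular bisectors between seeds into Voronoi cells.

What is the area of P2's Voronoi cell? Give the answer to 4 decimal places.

Area of P2's cell: 831.0211

1. box [0,72]×[0,93]: [(0, 0) (72, 0) (72, 93) (0, 93)]
2. ⊥bis P2·P0 via (34.25,89.19): [(0, 0) (35.8333, 0) (34.1824, 93) (0, 93)]  |A|=3255.7264
3. ⊥bis P2·P1 via (31.165,53.6): [(0, 53.3412) (34.8812, 53.6309) (34.1824, 93) (0, 93)]  |A|=1364.5384
4. ⊥bis P2·P3 via (34.995,73.52): [(0, 64.2724) (34.5303, 73.3972) (34.1824, 93) (0, 93)]  |A|=831.0211
5. canonical 4-gon: [(0, 64.2724) (34.5303, 73.3972) (34.1824, 93) (0, 93)]
6. shoelace: 831.0211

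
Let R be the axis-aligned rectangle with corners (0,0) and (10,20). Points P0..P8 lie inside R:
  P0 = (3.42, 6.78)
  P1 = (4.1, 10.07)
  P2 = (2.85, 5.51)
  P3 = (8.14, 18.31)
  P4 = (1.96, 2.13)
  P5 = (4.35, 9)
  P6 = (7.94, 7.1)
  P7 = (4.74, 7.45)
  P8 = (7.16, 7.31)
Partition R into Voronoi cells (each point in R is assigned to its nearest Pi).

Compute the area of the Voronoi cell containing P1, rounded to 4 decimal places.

1. box [0,10]×[0,20]: [(0, 0) (10, 0) (10, 20) (0, 20)]
2. ⊥bis P1·P0 via (3.76,8.425): [(0, 9.2021) (10, 7.1353) (10, 20) (0, 20)]  |A|=118.3129
3. ⊥bis P1·P2 via (3.475,7.79): [(0, 9.2021) (10, 7.1353) (10, 20) (0, 20)]  |A|=118.3129
4. ⊥bis P1·P3 via (6.12,14.19): [(0, 17.1906) (0, 9.2021) (10, 7.1353) (10, 12.2877)]  |A|=65.7042
5. ⊥bis P1·P4 via (3.03,6.1): [(0, 17.1906) (0, 9.2021) (10, 7.1353) (10, 12.2877)]  |A|=65.7042
6. ⊥bis P1·P5 via (4.225,9.535): [(0, 17.1906) (0, 9.2021) (1.4859, 8.895) (10, 10.8843) (10, 12.2877)]  |A|=49.7444
7. ⊥bis P1·P6 via (6.02,8.585): [(9.1907, 12.6845) (0, 17.1906) (0, 9.2021) (1.4859, 8.895) (7.3128, 10.2564)]  |A|=46.5037
8. ⊥bis P1·P7 via (4.42,8.76): [(9.1907, 12.6845) (0, 17.1906) (0, 9.2021) (1.4859, 8.895) (7.3128, 10.2564)]  |A|=46.5037
9. ⊥bis P1·P8 via (5.63,8.69): [(8.9369, 12.3563) (9.1907, 12.6845) (0, 17.1906) (0, 9.2021) (1.4859, 8.895) (6.9708, 10.1765)]  |A|=46.2095
10. canonical 6-gon: [(8.9369, 12.3563) (9.1907, 12.6845) (0, 17.1906) (0, 9.2021) (1.4859, 8.895) (6.9708, 10.1765)]
11. shoelace: 46.2095

Area of P1's cell: 46.2095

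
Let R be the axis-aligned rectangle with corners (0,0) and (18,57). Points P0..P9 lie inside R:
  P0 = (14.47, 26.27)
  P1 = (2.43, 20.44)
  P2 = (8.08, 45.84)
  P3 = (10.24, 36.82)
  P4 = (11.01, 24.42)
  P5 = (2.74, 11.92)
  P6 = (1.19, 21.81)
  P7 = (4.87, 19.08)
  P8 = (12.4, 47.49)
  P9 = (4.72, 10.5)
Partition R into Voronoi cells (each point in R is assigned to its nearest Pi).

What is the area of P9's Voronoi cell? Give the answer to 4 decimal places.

1. box [0,18]×[0,57]: [(0, 0) (18, 0) (18, 57) (0, 57)]
2. ⊥bis P9·P0 via (9.595,18.385): [(0, 24.3172) (0, 0) (18, 0) (18, 13.1885)]  |A|=337.5516
3. ⊥bis P9·P1 via (3.575,15.47): [(11.3956, 17.2717) (0, 14.6464) (0, 0) (18, 0) (18, 13.1885)]  |A|=282.4489
4. ⊥bis P9·P2 via (6.4,28.17): [(11.3956, 17.2717) (0, 14.6464) (0, 0) (18, 0) (18, 13.1885)]  |A|=282.4489
5. ⊥bis P9·P3 via (7.48,23.66): [(11.3956, 17.2717) (0, 14.6464) (0, 0) (18, 0) (18, 13.1885)]  |A|=282.4489
6. ⊥bis P9·P4 via (7.865,17.46): [(9.3332, 16.7966) (0, 14.6464) (0, 0) (18, 0) (18, 12.8803)]  |A|=275.3336
7. ⊥bis P9·P5 via (3.73,11.21): [(9.3332, 16.7966) (7.4205, 16.3559) (0, 6.009) (0, 0) (18, 0) (18, 12.8803)]  |A|=243.2867
8. ⊥bis P9·P6 via (2.955,16.155): [(9.3332, 16.7966) (7.4205, 16.3559) (0, 6.009) (0, 0) (18, 0) (18, 12.8803)]  |A|=243.2867
9. ⊥bis P9·P7 via (4.795,14.79): [(14.1352, 14.6267) (6.2789, 14.7641) (0, 6.009) (0, 0) (18, 0) (18, 12.8803)]  |A|=233.8221
10. ⊥bis P9·P8 via (8.56,28.995): [(14.1352, 14.6267) (6.2789, 14.7641) (0, 6.009) (0, 0) (18, 0) (18, 12.8803)]  |A|=233.8221
11. canonical 6-gon: [(14.1352, 14.6267) (6.2789, 14.7641) (0, 6.009) (0, 0) (18, 0) (18, 12.8803)]
12. shoelace: 233.8221

Area of P9's cell: 233.8221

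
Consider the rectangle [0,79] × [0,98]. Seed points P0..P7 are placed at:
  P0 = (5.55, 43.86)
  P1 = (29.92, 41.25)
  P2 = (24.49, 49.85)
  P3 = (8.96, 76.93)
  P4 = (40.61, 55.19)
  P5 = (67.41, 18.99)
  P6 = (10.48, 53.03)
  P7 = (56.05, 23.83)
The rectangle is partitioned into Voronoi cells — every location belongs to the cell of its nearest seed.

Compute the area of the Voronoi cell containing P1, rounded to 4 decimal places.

Area of P1's cell: 902.5249

1. box [0,79]×[0,98]: [(0, 0) (79, 0) (79, 98) (0, 98)]
2. ⊥bis P1·P0 via (17.735,42.555): [(13.1774, 0) (79, 0) (79, 98) (23.6731, 98)]  |A|=5936.3253
3. ⊥bis P1·P2 via (27.205,45.55): [(17.3922, 39.3542) (13.1774, 0) (79, 0) (79, 78.2531)]  |A|=3705.7005
4. ⊥bis P1·P3 via (19.44,59.09): [(17.3922, 39.3542) (13.1774, 0) (79, 0) (79, 78.2531)]  |A|=3705.7005
5. ⊥bis P1·P4 via (35.265,48.22): [(33.535, 49.5467) (17.3922, 39.3542) (13.1774, 0) (79, 0) (79, 14.6815)]  |A|=2260.5563
6. ⊥bis P1·P5 via (48.665,30.12): [(51.8572, 35.4962) (33.535, 49.5467) (17.3922, 39.3542) (13.1774, 0) (30.781, 0)]  |A|=1205.5127
7. ⊥bis P1·P6 via (20.2,47.14): [(51.8572, 35.4962) (33.535, 49.5467) (17.3922, 39.3542) (13.1774, 0) (30.781, 0)]  |A|=1205.5127
8. ⊥bis P1·P7 via (42.985,32.54): [(47.2905, 38.9982) (33.535, 49.5467) (17.3922, 39.3542) (13.1774, 0) (21.2917, 0)]  |A|=902.5249
9. canonical 5-gon: [(47.2905, 38.9982) (33.535, 49.5467) (17.3922, 39.3542) (13.1774, 0) (21.2917, 0)]
10. shoelace: 902.5249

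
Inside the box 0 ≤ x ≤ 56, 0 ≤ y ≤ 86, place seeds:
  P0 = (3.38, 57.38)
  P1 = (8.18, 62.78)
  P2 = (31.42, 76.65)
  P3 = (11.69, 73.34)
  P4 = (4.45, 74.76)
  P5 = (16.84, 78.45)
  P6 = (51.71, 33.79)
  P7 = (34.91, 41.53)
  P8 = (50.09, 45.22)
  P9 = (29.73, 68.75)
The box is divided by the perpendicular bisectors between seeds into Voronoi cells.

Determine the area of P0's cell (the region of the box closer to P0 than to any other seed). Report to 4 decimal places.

1. box [0,56]×[0,86]: [(0, 0) (56, 0) (56, 86) (0, 86)]
2. ⊥bis P0·P1 via (5.78,60.08): [(0, 65.2178) (0, 0) (56, 0) (56, 15.44)]  |A|=2258.4178
3. ⊥bis P0·P2 via (17.4,67.015): [(47.8896, 22.6493) (0, 65.2178) (0, 0) (56, 0) (56, 10.8477)]  |A|=2239.795
4. ⊥bis P0·P3 via (7.535,65.36): [(47.8896, 22.6493) (0, 65.2178) (0, 0) (56, 0) (56, 10.8477)]  |A|=2239.795
5. ⊥bis P0·P4 via (3.915,66.07): [(47.8896, 22.6493) (0, 65.2178) (0, 0) (56, 0) (56, 10.8477)]  |A|=2239.795
6. ⊥bis P0·P5 via (10.11,67.915): [(47.8896, 22.6493) (0, 65.2178) (0, 0) (56, 0) (56, 10.8477)]  |A|=2239.795
7. ⊥bis P0·P6 via (27.545,45.585): [(25.8934, 42.2014) (0, 65.2178) (0, 0) (5.2948, 0)]  |A|=956.0813
8. ⊥bis P0·P7 via (19.145,49.455): [(18.709, 48.5876) (0, 65.2178) (0, 11.3703)]  |A|=503.7147
9. ⊥bis P0·P8 via (26.735,51.3): [(18.709, 48.5876) (0, 65.2178) (0, 11.3703)]  |A|=503.7147
10. ⊥bis P0·P9 via (16.555,63.065): [(18.709, 48.5876) (0, 65.2178) (0, 11.3703)]  |A|=503.7147
11. canonical 3-gon: [(18.709, 48.5876) (0, 65.2178) (0, 11.3703)]
12. shoelace: 503.7147

Area of P0's cell: 503.7147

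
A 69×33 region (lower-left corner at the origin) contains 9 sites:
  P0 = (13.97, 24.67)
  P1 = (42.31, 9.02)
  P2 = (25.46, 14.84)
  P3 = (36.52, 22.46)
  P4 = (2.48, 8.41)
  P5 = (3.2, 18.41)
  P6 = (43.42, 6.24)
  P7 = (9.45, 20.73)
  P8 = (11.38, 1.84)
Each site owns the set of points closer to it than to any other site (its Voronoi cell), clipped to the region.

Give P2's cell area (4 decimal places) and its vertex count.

1. box [0,69]×[0,33]: [(0, 0) (69, 0) (69, 33) (0, 33)]
2. ⊥bis P2·P0 via (19.715,19.755): [(2.8141, 0) (69, 0) (69, 33) (31.0464, 33)]  |A|=1718.3014
3. ⊥bis P2·P1 via (33.885,11.93): [(2.8141, 0) (29.7644, 0) (41.1626, 33) (31.0464, 33)]  |A|=611.5962
4. ⊥bis P2·P3 via (30.99,18.65): [(25.5387, 26.5622) (2.8141, 0) (29.7644, 0) (34.4643, 13.6072)]  |A|=449.0996
5. ⊥bis P2·P4 via (13.97,11.625): [(25.5387, 26.5622) (13.6717, 12.6911) (17.2228, 0) (29.7644, 0) (34.4643, 13.6072)]  |A|=357.6681
6. ⊥bis P2·P5 via (14.33,16.625): [(25.5387, 26.5622) (13.7054, 12.7306) (13.6891, 12.6289) (17.2228, 0) (29.7644, 0) (34.4643, 13.6072)]  |A|=357.6667
7. ⊥bis P2·P6 via (34.44,10.54): [(25.5387, 26.5622) (13.7054, 12.7306) (13.6891, 12.6289) (17.2228, 0) (29.393, 0) (30.7256, 2.783) (34.4643, 13.6072)]  |A|=357.15
8. ⊥bis P2·P7 via (17.455,17.785): [(25.5387, 26.5622) (17.0215, 16.6066) (14.4965, 9.7433) (17.2228, 0) (29.393, 0) (30.7256, 2.783) (34.4643, 13.6072)]  |A|=350.5993
9. ⊥bis P2·P8 via (18.42,8.34): [(25.5387, 26.5622) (17.0215, 16.6066) (15.2452, 11.7785) (26.1203, 0) (29.393, 0) (30.7256, 2.783) (34.4643, 13.6072)]  |A|=291.7778
10. canonical 7-gon: [(25.5387, 26.5622) (17.0215, 16.6066) (15.2452, 11.7785) (26.1203, 0) (29.393, 0) (30.7256, 2.783) (34.4643, 13.6072)]
11. shoelace: 291.7778

Area of P2's cell: 291.7778 (7 vertices)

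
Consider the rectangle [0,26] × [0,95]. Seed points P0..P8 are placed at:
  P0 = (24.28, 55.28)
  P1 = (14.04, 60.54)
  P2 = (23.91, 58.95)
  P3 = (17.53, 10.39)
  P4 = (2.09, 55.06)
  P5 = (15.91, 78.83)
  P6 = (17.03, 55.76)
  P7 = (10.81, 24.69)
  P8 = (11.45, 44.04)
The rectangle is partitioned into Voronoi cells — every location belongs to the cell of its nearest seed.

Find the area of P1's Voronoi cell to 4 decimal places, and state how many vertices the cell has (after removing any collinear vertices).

1. box [0,26]×[0,95]: [(0, 0) (26, 0) (26, 95) (0, 95)]
2. ⊥bis P1·P0 via (19.16,57.91): [(0, 20.6099) (26, 71.2259) (26, 95) (0, 95)]  |A|=1276.1344
3. ⊥bis P1·P2 via (18.975,59.745): [(0, 20.6099) (18.4598, 56.5469) (24.6544, 95) (0, 95)]  |A|=1160.6319
4. ⊥bis P1·P3 via (15.785,35.465): [(0, 34.3665) (7.3283, 34.8765) (18.4598, 56.5469) (24.6544, 95) (0, 95)]  |A|=1110.2255
5. ⊥bis P1·P4 via (8.065,57.8): [(0, 75.387) (13.2715, 46.4464) (18.4598, 56.5469) (24.6544, 95) (0, 95)]  |A|=797.1452
6. ⊥bis P1·P5 via (14.975,69.685): [(2.0068, 71.0109) (13.2715, 46.4464) (18.4598, 56.5469) (20.4855, 69.1216)]  |A|=238.7093
7. ⊥bis P1·P6 via (15.535,58.15): [(2.0068, 71.0109) (9.6054, 54.4409) (19.0747, 60.3642) (20.4855, 69.1216)]  |A|=183.2034
8. ⊥bis P1·P7 via (12.425,42.615): [(2.0068, 71.0109) (9.6054, 54.4409) (19.0747, 60.3642) (20.4855, 69.1216)]  |A|=183.2034
9. ⊥bis P1·P8 via (12.745,52.29): [(2.0068, 71.0109) (9.6054, 54.4409) (19.0747, 60.3642) (20.4855, 69.1216)]  |A|=183.2034
10. canonical 4-gon: [(2.0068, 71.0109) (9.6054, 54.4409) (19.0747, 60.3642) (20.4855, 69.1216)]
11. shoelace: 183.2034

Area of P1's cell: 183.2034 (4 vertices)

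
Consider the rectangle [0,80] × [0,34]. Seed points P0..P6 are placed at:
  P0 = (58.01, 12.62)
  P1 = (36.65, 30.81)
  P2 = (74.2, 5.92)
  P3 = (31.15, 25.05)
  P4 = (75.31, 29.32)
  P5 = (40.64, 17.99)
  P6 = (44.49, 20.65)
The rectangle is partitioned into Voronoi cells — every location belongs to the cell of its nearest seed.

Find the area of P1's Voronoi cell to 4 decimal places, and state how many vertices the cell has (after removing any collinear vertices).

1. box [0,80]×[0,34]: [(0, 0) (80, 0) (80, 34) (0, 34)]
2. ⊥bis P1·P0 via (47.33,21.715): [(0, 0) (28.8377, 0) (57.7918, 34) (0, 34)]  |A|=1472.7013
3. ⊥bis P1·P2 via (55.425,18.365): [(0, 0) (28.8377, 0) (57.7918, 34) (0, 34)]  |A|=1472.7013
4. ⊥bis P1·P3 via (33.9,27.93): [(44.226, 18.0701) (57.7918, 34) (27.5431, 34)]  |A|=240.93
5. ⊥bis P1·P4 via (55.98,30.065): [(44.226, 18.0701) (56.053, 31.9581) (56.1317, 34) (27.5431, 34)]  |A|=239.2351
6. ⊥bis P1·P5 via (38.645,24.4): [(37.8545, 24.154) (53.5731, 29.0461) (56.053, 31.9581) (56.1317, 34) (27.5431, 34)]  |A|=175.8349
7. ⊥bis P1·P6 via (40.57,25.73): [(37.8545, 24.154) (38.9826, 24.5051) (51.2872, 34) (27.5431, 34)]  |A|=120.0883
8. canonical 4-gon: [(37.8545, 24.154) (38.9826, 24.5051) (51.2872, 34) (27.5431, 34)]
9. shoelace: 120.0883

Area of P1's cell: 120.0883 (4 vertices)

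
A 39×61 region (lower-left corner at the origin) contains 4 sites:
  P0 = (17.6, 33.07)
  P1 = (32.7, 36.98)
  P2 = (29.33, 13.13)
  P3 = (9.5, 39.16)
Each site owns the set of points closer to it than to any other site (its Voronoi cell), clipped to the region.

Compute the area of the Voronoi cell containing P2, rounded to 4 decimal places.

1. box [0,39]×[0,61]: [(0, 0) (39, 0) (39, 61) (0, 61)]
2. ⊥bis P2·P0 via (23.465,23.1): [(0, 9.2964) (0, 0) (39, 0) (39, 32.2387)]  |A|=809.9337
3. ⊥bis P2·P1 via (31.015,25.055): [(27.6069, 25.5366) (0, 9.2964) (0, 0) (39, 0) (39, 23.9267)]  |A|=762.5843
4. ⊥bis P2·P3 via (19.415,26.145): [(27.6069, 25.5366) (0, 9.2964) (0, 0) (39, 0) (39, 23.9267)]  |A|=762.5843
5. canonical 5-gon: [(27.6069, 25.5366) (0, 9.2964) (0, 0) (39, 0) (39, 23.9267)]
6. shoelace: 762.5843

Area of P2's cell: 762.5843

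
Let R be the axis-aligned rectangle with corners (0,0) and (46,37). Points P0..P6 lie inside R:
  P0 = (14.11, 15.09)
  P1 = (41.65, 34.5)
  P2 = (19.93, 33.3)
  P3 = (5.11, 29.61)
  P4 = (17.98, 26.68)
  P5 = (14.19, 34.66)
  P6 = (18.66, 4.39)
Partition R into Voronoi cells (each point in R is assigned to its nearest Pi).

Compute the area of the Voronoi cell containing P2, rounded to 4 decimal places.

1. box [0,46]×[0,37]: [(0, 0) (46, 0) (46, 37) (0, 37)]
2. ⊥bis P2·P0 via (17.02,24.195): [(0, 29.6347) (46, 14.9329) (46, 37) (0, 37)]  |A|=676.9468
3. ⊥bis P2·P1 via (30.79,33.9): [(0, 29.6347) (31.5833, 19.5405) (30.6187, 37) (0, 37)]  |A|=383.6049
4. ⊥bis P2·P3 via (12.52,31.455): [(14.0949, 25.1299) (31.5833, 19.5405) (30.6187, 37) (11.1394, 37)]  |A|=265.5854
5. ⊥bis P2·P4 via (18.955,29.99): [(12.4043, 31.9196) (31.2054, 26.3815) (30.6187, 37) (11.1394, 37)]  |A|=147.6767
6. ⊥bis P2·P5 via (17.06,33.98): [(16.2999, 30.7721) (31.2054, 26.3815) (30.6187, 37) (17.7755, 37)]  |A|=117.842
7. ⊥bis P2·P6 via (19.295,18.845): [(16.2999, 30.7721) (31.2054, 26.3815) (30.6187, 37) (17.7755, 37)]  |A|=117.842
8. canonical 4-gon: [(16.2999, 30.7721) (31.2054, 26.3815) (30.6187, 37) (17.7755, 37)]
9. shoelace: 117.842

Area of P2's cell: 117.8420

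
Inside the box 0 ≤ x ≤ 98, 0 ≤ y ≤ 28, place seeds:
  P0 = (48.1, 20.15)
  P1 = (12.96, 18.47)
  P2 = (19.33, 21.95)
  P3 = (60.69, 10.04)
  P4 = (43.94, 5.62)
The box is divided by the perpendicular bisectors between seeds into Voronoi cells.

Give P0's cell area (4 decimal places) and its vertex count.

1. box [0,98]×[0,28]: [(0, 0) (98, 0) (98, 28) (0, 28)]
2. ⊥bis P0·P1 via (30.53,19.31): [(31.4532, 0) (98, 0) (98, 28) (30.1145, 28)]  |A|=1882.0518
3. ⊥bis P0·P2 via (33.715,21.05): [(32.398, 0) (98, 0) (98, 28) (34.1498, 28)]  |A|=1812.3304
4. ⊥bis P0·P3 via (54.395,15.095): [(32.398, 0) (42.2734, 0) (64.758, 28) (34.1498, 28)]  |A|=566.7698
5. ⊥bis P0·P4 via (46.02,12.885): [(33.4297, 16.4897) (51.3865, 11.3485) (64.758, 28) (34.1498, 28)]  |A|=360.0308
6. canonical 4-gon: [(33.4297, 16.4897) (51.3865, 11.3485) (64.758, 28) (34.1498, 28)]
7. shoelace: 360.0308

Area of P0's cell: 360.0308 (4 vertices)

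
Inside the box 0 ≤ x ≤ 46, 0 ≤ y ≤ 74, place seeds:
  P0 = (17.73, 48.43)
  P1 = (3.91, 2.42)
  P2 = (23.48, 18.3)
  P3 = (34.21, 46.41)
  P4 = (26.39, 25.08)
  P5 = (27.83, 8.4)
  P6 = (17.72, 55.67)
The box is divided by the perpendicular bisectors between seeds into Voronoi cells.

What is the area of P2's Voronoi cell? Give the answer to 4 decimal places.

Area of P2's cell: 332.6173

1. box [0,46]×[0,74]: [(0, 0) (46, 0) (46, 74) (0, 74)]
2. ⊥bis P2·P0 via (20.605,33.365): [(0, 29.4327) (0, 0) (46, 0) (46, 38.2114)]  |A|=1555.8148
3. ⊥bis P2·P1 via (13.695,10.36): [(0, 29.4327) (0, 27.2373) (22.1016, 0) (46, 0) (46, 38.2114)]  |A|=1254.8214
4. ⊥bis P2·P3 via (28.845,32.355): [(24.3345, 34.0767) (0, 29.4327) (0, 27.2373) (22.1016, 0) (46, 0) (46, 25.8067)]  |A|=1120.4443
5. ⊥bis P2·P4 via (24.935,21.69): [(4.773, 30.3436) (0, 29.4327) (0, 27.2373) (22.1016, 0) (46, 0) (46, 12.6488)]  |A|=727.8873
6. ⊥bis P2·P5 via (25.655,13.35): [(34.9009, 17.4126) (4.773, 30.3436) (0, 29.4327) (0, 27.2373) (15.0499, 8.6902)]  |A|=332.6173
7. ⊥bis P2·P6 via (20.6,36.985): [(34.9009, 17.4126) (4.773, 30.3436) (0, 29.4327) (0, 27.2373) (15.0499, 8.6902)]  |A|=332.6173
8. canonical 5-gon: [(34.9009, 17.4126) (4.773, 30.3436) (0, 29.4327) (0, 27.2373) (15.0499, 8.6902)]
9. shoelace: 332.6173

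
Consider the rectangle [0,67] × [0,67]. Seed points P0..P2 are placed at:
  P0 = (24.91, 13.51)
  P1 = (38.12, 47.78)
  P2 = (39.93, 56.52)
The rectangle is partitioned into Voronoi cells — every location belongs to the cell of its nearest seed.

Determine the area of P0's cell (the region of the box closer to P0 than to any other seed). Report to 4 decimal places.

Area of P0's cell: 2001.9496

1. box [0,67]×[0,67]: [(0, 0) (67, 0) (67, 67) (0, 67)]
2. ⊥bis P0·P1 via (31.515,30.645): [(0, 42.793) (0, 0) (67, 0) (67, 16.9667)]  |A|=2001.9496
3. ⊥bis P0·P2 via (32.42,35.015): [(0, 42.793) (0, 0) (67, 0) (67, 16.9667)]  |A|=2001.9496
4. canonical 4-gon: [(0, 42.793) (0, 0) (67, 0) (67, 16.9667)]
5. shoelace: 2001.9496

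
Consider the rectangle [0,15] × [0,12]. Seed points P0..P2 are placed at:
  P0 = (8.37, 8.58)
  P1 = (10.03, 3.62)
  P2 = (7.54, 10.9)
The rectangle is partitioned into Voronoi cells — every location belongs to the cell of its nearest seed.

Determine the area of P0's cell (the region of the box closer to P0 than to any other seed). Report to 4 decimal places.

Area of P0's cell: 60.5978

1. box [0,15]×[0,12]: [(0, 0) (15, 0) (15, 12) (0, 12)]
2. ⊥bis P0·P1 via (9.2,6.1): [(0, 3.021) (15, 8.0411) (15, 12) (0, 12)]  |A|=97.0343
3. ⊥bis P0·P2 via (7.955,9.74): [(0, 6.894) (0, 3.021) (15, 8.0411) (15, 12) (14.2721, 12)]  |A|=60.5978
4. canonical 5-gon: [(0, 6.894) (0, 3.021) (15, 8.0411) (15, 12) (14.2721, 12)]
5. shoelace: 60.5978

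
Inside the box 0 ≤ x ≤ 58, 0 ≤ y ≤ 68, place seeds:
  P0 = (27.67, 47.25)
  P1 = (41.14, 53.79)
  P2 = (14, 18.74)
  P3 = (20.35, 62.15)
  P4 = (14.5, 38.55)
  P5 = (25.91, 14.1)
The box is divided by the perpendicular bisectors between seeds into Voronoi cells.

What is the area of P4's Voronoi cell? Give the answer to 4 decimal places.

1. box [0,58]×[0,68]: [(0, 0) (58, 0) (58, 68) (0, 68)]
2. ⊥bis P4·P0 via (21.085,42.9): [(0, 0) (49.4244, 0) (4.5041, 68) (0, 68)]  |A|=1833.5704
3. ⊥bis P4·P1 via (27.82,46.17): [(0, 0) (49.4244, 0) (4.5041, 68) (0, 68)]  |A|=1833.5704
4. ⊥bis P4·P2 via (14.25,28.645): [(0, 29.0047) (30.7773, 28.2279) (4.5041, 68) (0, 68)]  |A|=689.6552
5. ⊥bis P4·P3 via (17.425,50.35): [(0, 54.6693) (0, 29.0047) (30.7773, 28.2279) (15.9166, 50.7239)]  |A|=544.6589
6. ⊥bis P4·P5 via (20.205,26.325): [(0, 54.6693) (0, 29.0047) (24.6158, 28.3834) (29.2469, 30.5446) (15.9166, 50.7239)]  |A|=537.6407
7. canonical 5-gon: [(0, 54.6693) (0, 29.0047) (24.6158, 28.3834) (29.2469, 30.5446) (15.9166, 50.7239)]
8. shoelace: 537.6407

Area of P4's cell: 537.6407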